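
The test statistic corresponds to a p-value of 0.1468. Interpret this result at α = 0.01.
Since p = 0.1468 > α = 0.01, fail to reject H₀.
There is insufficient evidence to reject the null hypothesis; the result is not statistically significant at the 0.01 level.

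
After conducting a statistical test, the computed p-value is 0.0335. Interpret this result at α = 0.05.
Since p = 0.0335 < α = 0.05, reject H₀.
There is sufficient evidence to reject the null hypothesis; the result is statistically significant at the 0.05 level.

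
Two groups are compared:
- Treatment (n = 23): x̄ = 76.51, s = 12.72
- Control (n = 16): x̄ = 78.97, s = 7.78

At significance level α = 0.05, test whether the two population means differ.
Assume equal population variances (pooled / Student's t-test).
Student's two-sample t-test (equal variances):
H₀: μ₁ = μ₂
H₁: μ₁ ≠ μ₂
df = n₁ + n₂ - 2 = 37
Pooled variance s_p² = [(n₁-1)s₁² + (n₂-1)s₂²] / (n₁ + n₂ - 2) = [(22)(12.72²) + (15)(7.78²)] / 37 = 120.7430
SE = √(s_p²(1/n₁ + 1/n₂)) = √(120.7430 × (1/23 + 1/16)) = 3.5772
t = (x̄₁ - x̄₂) / SE = (76.51 - 78.97) / 3.5772 = -2.46 / 3.5772 = -0.688
p-value = 0.4959

Since p-value > α = 0.05, we fail to reject H₀.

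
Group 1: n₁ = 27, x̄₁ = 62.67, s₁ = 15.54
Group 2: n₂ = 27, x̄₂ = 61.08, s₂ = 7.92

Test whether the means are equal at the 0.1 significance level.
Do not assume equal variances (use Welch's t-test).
Welch's two-sample t-test:
H₀: μ₁ = μ₂
H₁: μ₁ ≠ μ₂
s₁²/n₁ = 15.54²/27 = 8.9441,  s₂²/n₂ = 7.92²/27 = 2.3232
SE = √(s₁²/n₁ + s₂²/n₂) = √(8.9441 + 2.3232) = 3.3567
df (Welch-Satterthwaite) = (s₁²/n₁ + s₂²/n₂)² / [(s₁²/n₁)²/(n₁-1) + (s₂²/n₂)²/(n₂-1)] ≈ 38.65
t = (x̄₁ - x̄₂) / SE = (62.67 - 61.08) / 3.3567 = 1.59 / 3.3567 = 0.474
p-value = 0.6384

Since p-value > α = 0.1, we fail to reject H₀.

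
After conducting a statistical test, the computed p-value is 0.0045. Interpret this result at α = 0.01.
Since p = 0.0045 < α = 0.01, reject H₀.
There is sufficient evidence to reject the null hypothesis; the result is statistically significant at the 0.01 level.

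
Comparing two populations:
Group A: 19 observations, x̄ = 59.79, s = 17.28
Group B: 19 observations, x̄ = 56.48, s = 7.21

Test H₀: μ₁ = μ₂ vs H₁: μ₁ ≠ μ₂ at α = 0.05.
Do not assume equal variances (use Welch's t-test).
Welch's two-sample t-test:
H₀: μ₁ = μ₂
H₁: μ₁ ≠ μ₂
s₁²/n₁ = 17.28²/19 = 15.7157,  s₂²/n₂ = 7.21²/19 = 2.7360
SE = √(s₁²/n₁ + s₂²/n₂) = √(15.7157 + 2.7360) = 4.2955
df (Welch-Satterthwaite) = (s₁²/n₁ + s₂²/n₂)² / [(s₁²/n₁)²/(n₁-1) + (s₂²/n₂)²/(n₂-1)] ≈ 24.08
t = (x̄₁ - x̄₂) / SE = (59.79 - 56.48) / 4.2955 = 3.31 / 4.2955 = 0.771
p-value = 0.4485

Since p-value > α = 0.05, we fail to reject H₀.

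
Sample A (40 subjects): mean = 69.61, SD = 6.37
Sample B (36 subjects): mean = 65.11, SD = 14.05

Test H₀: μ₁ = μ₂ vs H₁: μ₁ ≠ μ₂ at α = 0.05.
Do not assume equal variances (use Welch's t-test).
Welch's two-sample t-test:
H₀: μ₁ = μ₂
H₁: μ₁ ≠ μ₂
s₁²/n₁ = 6.37²/40 = 1.0144,  s₂²/n₂ = 14.05²/36 = 5.4834
SE = √(s₁²/n₁ + s₂²/n₂) = √(1.0144 + 5.4834) = 2.5491
df (Welch-Satterthwaite) = (s₁²/n₁ + s₂²/n₂)² / [(s₁²/n₁)²/(n₁-1) + (s₂²/n₂)²/(n₂-1)] ≈ 47.68
t = (x̄₁ - x̄₂) / SE = (69.61 - 65.11) / 2.5491 = 4.50 / 2.5491 = 1.765
p-value = 0.0839

Since p-value > α = 0.05, we fail to reject H₀.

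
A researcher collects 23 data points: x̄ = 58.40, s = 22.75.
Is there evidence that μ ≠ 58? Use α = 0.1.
One-sample t-test:
H₀: μ = 58
H₁: μ ≠ 58
df = n - 1 = 22
t = (x̄ - μ₀) / (s/√n) = (58.40 - 58) / (22.75/√23) = 0.084
p-value = 0.9336

Since p-value > α = 0.1, we fail to reject H₀.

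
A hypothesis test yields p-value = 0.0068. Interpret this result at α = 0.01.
Since p = 0.0068 < α = 0.01, reject H₀.
There is sufficient evidence to reject the null hypothesis; the result is statistically significant at the 0.01 level.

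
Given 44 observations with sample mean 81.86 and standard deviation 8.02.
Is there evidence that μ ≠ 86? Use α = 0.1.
One-sample t-test:
H₀: μ = 86
H₁: μ ≠ 86
df = n - 1 = 43
t = (x̄ - μ₀) / (s/√n) = (81.86 - 86) / (8.02/√44) = -3.424
p-value = 0.0014

Since p-value < α = 0.1, we reject H₀.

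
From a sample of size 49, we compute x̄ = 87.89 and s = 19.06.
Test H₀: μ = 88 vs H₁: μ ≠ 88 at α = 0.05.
One-sample t-test:
H₀: μ = 88
H₁: μ ≠ 88
df = n - 1 = 48
t = (x̄ - μ₀) / (s/√n) = (87.89 - 88) / (19.06/√49) = -0.040
p-value = 0.9679

Since p-value > α = 0.05, we fail to reject H₀.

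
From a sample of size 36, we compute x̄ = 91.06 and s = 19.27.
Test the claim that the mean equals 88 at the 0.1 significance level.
One-sample t-test:
H₀: μ = 88
H₁: μ ≠ 88
df = n - 1 = 35
t = (x̄ - μ₀) / (s/√n) = (91.06 - 88) / (19.27/√36) = 0.953
p-value = 0.3472

Since p-value > α = 0.1, we fail to reject H₀.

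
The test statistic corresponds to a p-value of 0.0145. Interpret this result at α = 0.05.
Since p = 0.0145 < α = 0.05, reject H₀.
There is sufficient evidence to reject the null hypothesis; the result is statistically significant at the 0.05 level.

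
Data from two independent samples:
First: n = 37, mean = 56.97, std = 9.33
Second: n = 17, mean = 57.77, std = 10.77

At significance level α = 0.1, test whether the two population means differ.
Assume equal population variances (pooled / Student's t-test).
Student's two-sample t-test (equal variances):
H₀: μ₁ = μ₂
H₁: μ₁ ≠ μ₂
df = n₁ + n₂ - 2 = 52
Pooled variance s_p² = [(n₁-1)s₁² + (n₂-1)s₂²] / (n₁ + n₂ - 2) = [(36)(9.33²) + (16)(10.77²)] / 52 = 95.9547
SE = √(s_p²(1/n₁ + 1/n₂)) = √(95.9547 × (1/37 + 1/17)) = 2.8702
t = (x̄₁ - x̄₂) / SE = (56.97 - 57.77) / 2.8702 = -0.80 / 2.8702 = -0.279
p-value = 0.7816

Since p-value > α = 0.1, we fail to reject H₀.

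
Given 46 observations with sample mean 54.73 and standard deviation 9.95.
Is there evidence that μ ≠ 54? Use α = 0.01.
One-sample t-test:
H₀: μ = 54
H₁: μ ≠ 54
df = n - 1 = 45
t = (x̄ - μ₀) / (s/√n) = (54.73 - 54) / (9.95/√46) = 0.498
p-value = 0.6212

Since p-value > α = 0.01, we fail to reject H₀.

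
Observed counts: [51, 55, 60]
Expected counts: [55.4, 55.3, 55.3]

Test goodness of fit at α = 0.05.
Chi-square goodness of fit test:
H₀: observed counts match expected distribution
H₁: observed counts differ from expected distribution
df = k - 1 = 2
χ² = Σ(O - E)²/E
   = (51 - 55.4)²/55.4 + (55 - 55.3)²/55.3 + (60 - 55.3)²/55.3
   = 0.349 + 0.002 + 0.399
   = 0.75
p-value = 0.6871

Since p-value > α = 0.05, we fail to reject H₀.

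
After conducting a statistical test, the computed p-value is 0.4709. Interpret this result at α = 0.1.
Since p = 0.4709 > α = 0.1, fail to reject H₀.
There is insufficient evidence to reject the null hypothesis; the result is not statistically significant at the 0.1 level.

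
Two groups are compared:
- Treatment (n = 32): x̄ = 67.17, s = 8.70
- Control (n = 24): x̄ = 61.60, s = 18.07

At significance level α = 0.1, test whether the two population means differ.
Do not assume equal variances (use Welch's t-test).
Welch's two-sample t-test:
H₀: μ₁ = μ₂
H₁: μ₁ ≠ μ₂
s₁²/n₁ = 8.70²/32 = 2.3653,  s₂²/n₂ = 18.07²/24 = 13.6052
SE = √(s₁²/n₁ + s₂²/n₂) = √(2.3653 + 13.6052) = 3.9963
df (Welch-Satterthwaite) = (s₁²/n₁ + s₂²/n₂)² / [(s₁²/n₁)²/(n₁-1) + (s₂²/n₂)²/(n₂-1)] ≈ 31.00
t = (x̄₁ - x̄₂) / SE = (67.17 - 61.60) / 3.9963 = 5.57 / 3.9963 = 1.394
p-value = 0.1733

Since p-value > α = 0.1, we fail to reject H₀.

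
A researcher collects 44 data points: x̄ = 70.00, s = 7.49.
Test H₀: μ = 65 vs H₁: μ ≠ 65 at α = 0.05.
One-sample t-test:
H₀: μ = 65
H₁: μ ≠ 65
df = n - 1 = 43
t = (x̄ - μ₀) / (s/√n) = (70.00 - 65) / (7.49/√44) = 4.428
p-value = 0.0001

Since p-value < α = 0.05, we reject H₀.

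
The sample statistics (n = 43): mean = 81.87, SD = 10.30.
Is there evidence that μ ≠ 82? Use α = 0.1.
One-sample t-test:
H₀: μ = 82
H₁: μ ≠ 82
df = n - 1 = 42
t = (x̄ - μ₀) / (s/√n) = (81.87 - 82) / (10.30/√43) = -0.083
p-value = 0.9344

Since p-value > α = 0.1, we fail to reject H₀.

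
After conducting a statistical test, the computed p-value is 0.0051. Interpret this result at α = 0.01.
Since p = 0.0051 < α = 0.01, reject H₀.
There is sufficient evidence to reject the null hypothesis; the result is statistically significant at the 0.01 level.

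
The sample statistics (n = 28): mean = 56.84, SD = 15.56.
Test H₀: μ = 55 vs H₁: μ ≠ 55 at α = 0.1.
One-sample t-test:
H₀: μ = 55
H₁: μ ≠ 55
df = n - 1 = 27
t = (x̄ - μ₀) / (s/√n) = (56.84 - 55) / (15.56/√28) = 0.626
p-value = 0.5367

Since p-value > α = 0.1, we fail to reject H₀.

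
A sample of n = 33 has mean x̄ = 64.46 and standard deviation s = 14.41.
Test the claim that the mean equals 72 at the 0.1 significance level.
One-sample t-test:
H₀: μ = 72
H₁: μ ≠ 72
df = n - 1 = 32
t = (x̄ - μ₀) / (s/√n) = (64.46 - 72) / (14.41/√33) = -3.006
p-value = 0.0051

Since p-value < α = 0.1, we reject H₀.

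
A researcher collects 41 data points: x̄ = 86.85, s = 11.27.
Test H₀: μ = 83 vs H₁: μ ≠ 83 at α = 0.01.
One-sample t-test:
H₀: μ = 83
H₁: μ ≠ 83
df = n - 1 = 40
t = (x̄ - μ₀) / (s/√n) = (86.85 - 83) / (11.27/√41) = 2.187
p-value = 0.0346

Since p-value > α = 0.01, we fail to reject H₀.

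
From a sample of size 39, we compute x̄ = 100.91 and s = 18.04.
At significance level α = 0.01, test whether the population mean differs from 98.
One-sample t-test:
H₀: μ = 98
H₁: μ ≠ 98
df = n - 1 = 38
t = (x̄ - μ₀) / (s/√n) = (100.91 - 98) / (18.04/√39) = 1.007
p-value = 0.3201

Since p-value > α = 0.01, we fail to reject H₀.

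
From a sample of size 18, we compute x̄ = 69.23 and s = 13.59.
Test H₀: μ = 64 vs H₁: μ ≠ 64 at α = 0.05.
One-sample t-test:
H₀: μ = 64
H₁: μ ≠ 64
df = n - 1 = 17
t = (x̄ - μ₀) / (s/√n) = (69.23 - 64) / (13.59/√18) = 1.633
p-value = 0.1209

Since p-value > α = 0.05, we fail to reject H₀.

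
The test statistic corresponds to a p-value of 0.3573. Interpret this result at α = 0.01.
Since p = 0.3573 > α = 0.01, fail to reject H₀.
There is insufficient evidence to reject the null hypothesis; the result is not statistically significant at the 0.01 level.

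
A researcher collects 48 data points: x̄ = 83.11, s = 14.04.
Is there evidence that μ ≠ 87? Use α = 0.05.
One-sample t-test:
H₀: μ = 87
H₁: μ ≠ 87
df = n - 1 = 47
t = (x̄ - μ₀) / (s/√n) = (83.11 - 87) / (14.04/√48) = -1.920
p-value = 0.0610

Since p-value > α = 0.05, we fail to reject H₀.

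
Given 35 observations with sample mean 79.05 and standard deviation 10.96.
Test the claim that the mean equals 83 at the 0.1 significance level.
One-sample t-test:
H₀: μ = 83
H₁: μ ≠ 83
df = n - 1 = 34
t = (x̄ - μ₀) / (s/√n) = (79.05 - 83) / (10.96/√35) = -2.132
p-value = 0.0403

Since p-value < α = 0.1, we reject H₀.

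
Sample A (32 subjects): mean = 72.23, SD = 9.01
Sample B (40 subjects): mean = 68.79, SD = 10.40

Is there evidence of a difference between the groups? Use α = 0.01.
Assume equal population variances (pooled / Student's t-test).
Student's two-sample t-test (equal variances):
H₀: μ₁ = μ₂
H₁: μ₁ ≠ μ₂
df = n₁ + n₂ - 2 = 70
Pooled variance s_p² = [(n₁-1)s₁² + (n₂-1)s₂²] / (n₁ + n₂ - 2) = [(31)(9.01²) + (39)(10.40²)] / 70 = 96.2118
SE = √(s_p²(1/n₁ + 1/n₂)) = √(96.2118 × (1/32 + 1/40)) = 2.3264
t = (x̄₁ - x̄₂) / SE = (72.23 - 68.79) / 2.3264 = 3.44 / 2.3264 = 1.479
p-value = 0.1437

Since p-value > α = 0.01, we fail to reject H₀.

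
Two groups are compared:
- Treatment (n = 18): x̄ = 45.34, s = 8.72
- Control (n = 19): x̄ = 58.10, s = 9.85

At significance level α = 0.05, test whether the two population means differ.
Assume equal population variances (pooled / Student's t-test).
Student's two-sample t-test (equal variances):
H₀: μ₁ = μ₂
H₁: μ₁ ≠ μ₂
df = n₁ + n₂ - 2 = 35
Pooled variance s_p² = [(n₁-1)s₁² + (n₂-1)s₂²] / (n₁ + n₂ - 2) = [(17)(8.72²) + (18)(9.85²)] / 35 = 86.8302
SE = √(s_p²(1/n₁ + 1/n₂)) = √(86.8302 × (1/18 + 1/19)) = 3.0649
t = (x̄₁ - x̄₂) / SE = (45.34 - 58.10) / 3.0649 = -12.76 / 3.0649 = -4.163
p-value = 0.0002

Since p-value < α = 0.05, we reject H₀.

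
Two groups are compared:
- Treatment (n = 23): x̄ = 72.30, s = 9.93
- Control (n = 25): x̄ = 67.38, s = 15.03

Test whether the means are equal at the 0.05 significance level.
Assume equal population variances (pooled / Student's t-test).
Student's two-sample t-test (equal variances):
H₀: μ₁ = μ₂
H₁: μ₁ ≠ μ₂
df = n₁ + n₂ - 2 = 46
Pooled variance s_p² = [(n₁-1)s₁² + (n₂-1)s₂²] / (n₁ + n₂ - 2) = [(22)(9.93²) + (24)(15.03²)] / 46 = 165.0202
SE = √(s_p²(1/n₁ + 1/n₂)) = √(165.0202 × (1/23 + 1/25)) = 3.7115
t = (x̄₁ - x̄₂) / SE = (72.30 - 67.38) / 3.7115 = 4.92 / 3.7115 = 1.326
p-value = 0.1915

Since p-value > α = 0.05, we fail to reject H₀.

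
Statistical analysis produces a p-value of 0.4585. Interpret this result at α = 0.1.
Since p = 0.4585 > α = 0.1, fail to reject H₀.
There is insufficient evidence to reject the null hypothesis; the result is not statistically significant at the 0.1 level.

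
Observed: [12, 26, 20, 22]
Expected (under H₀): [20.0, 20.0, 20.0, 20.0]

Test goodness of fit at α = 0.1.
Chi-square goodness of fit test:
H₀: observed counts match expected distribution
H₁: observed counts differ from expected distribution
df = k - 1 = 3
χ² = Σ(O - E)²/E
   = (12 - 20.0)²/20.0 + (26 - 20.0)²/20.0 + (20 - 20.0)²/20.0 + (22 - 20.0)²/20.0
   = 3.200 + 1.800 + 0.000 + 0.200
   = 5.20
p-value = 0.1577

Since p-value > α = 0.1, we fail to reject H₀.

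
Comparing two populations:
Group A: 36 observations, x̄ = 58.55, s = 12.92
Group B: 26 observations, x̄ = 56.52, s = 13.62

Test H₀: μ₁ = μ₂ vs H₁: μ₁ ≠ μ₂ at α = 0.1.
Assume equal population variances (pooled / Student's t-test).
Student's two-sample t-test (equal variances):
H₀: μ₁ = μ₂
H₁: μ₁ ≠ μ₂
df = n₁ + n₂ - 2 = 60
Pooled variance s_p² = [(n₁-1)s₁² + (n₂-1)s₂²] / (n₁ + n₂ - 2) = [(35)(12.92²) + (25)(13.62²)] / 60 = 174.6672
SE = √(s_p²(1/n₁ + 1/n₂)) = √(174.6672 × (1/36 + 1/26)) = 3.4014
t = (x̄₁ - x̄₂) / SE = (58.55 - 56.52) / 3.4014 = 2.03 / 3.4014 = 0.597
p-value = 0.5529

Since p-value > α = 0.1, we fail to reject H₀.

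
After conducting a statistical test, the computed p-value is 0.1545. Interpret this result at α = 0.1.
Since p = 0.1545 > α = 0.1, fail to reject H₀.
There is insufficient evidence to reject the null hypothesis; the result is not statistically significant at the 0.1 level.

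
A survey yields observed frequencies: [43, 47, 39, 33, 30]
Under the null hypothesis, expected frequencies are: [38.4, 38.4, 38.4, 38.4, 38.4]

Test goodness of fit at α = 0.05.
Chi-square goodness of fit test:
H₀: observed counts match expected distribution
H₁: observed counts differ from expected distribution
df = k - 1 = 4
χ² = Σ(O - E)²/E
   = (43 - 38.4)²/38.4 + (47 - 38.4)²/38.4 + (39 - 38.4)²/38.4 + (33 - 38.4)²/38.4 + (30 - 38.4)²/38.4
   = 0.551 + 1.926 + 0.009 + 0.759 + 1.837
   = 5.08
p-value = 0.2789

Since p-value > α = 0.05, we fail to reject H₀.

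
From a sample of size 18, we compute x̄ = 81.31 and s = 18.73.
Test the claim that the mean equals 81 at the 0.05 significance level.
One-sample t-test:
H₀: μ = 81
H₁: μ ≠ 81
df = n - 1 = 17
t = (x̄ - μ₀) / (s/√n) = (81.31 - 81) / (18.73/√18) = 0.070
p-value = 0.9448

Since p-value > α = 0.05, we fail to reject H₀.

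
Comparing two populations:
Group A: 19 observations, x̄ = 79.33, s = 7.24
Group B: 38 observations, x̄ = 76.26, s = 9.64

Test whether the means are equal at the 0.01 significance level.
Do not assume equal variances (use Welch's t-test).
Welch's two-sample t-test:
H₀: μ₁ = μ₂
H₁: μ₁ ≠ μ₂
s₁²/n₁ = 7.24²/19 = 2.7588,  s₂²/n₂ = 9.64²/38 = 2.4455
SE = √(s₁²/n₁ + s₂²/n₂) = √(2.7588 + 2.4455) = 2.2813
df (Welch-Satterthwaite) = (s₁²/n₁ + s₂²/n₂)² / [(s₁²/n₁)²/(n₁-1) + (s₂²/n₂)²/(n₂-1)] ≈ 46.34
t = (x̄₁ - x̄₂) / SE = (79.33 - 76.26) / 2.2813 = 3.07 / 2.2813 = 1.346
p-value = 0.1849

Since p-value > α = 0.01, we fail to reject H₀.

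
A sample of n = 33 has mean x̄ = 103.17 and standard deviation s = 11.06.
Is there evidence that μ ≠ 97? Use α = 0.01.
One-sample t-test:
H₀: μ = 97
H₁: μ ≠ 97
df = n - 1 = 32
t = (x̄ - μ₀) / (s/√n) = (103.17 - 97) / (11.06/√33) = 3.205
p-value = 0.0031

Since p-value < α = 0.01, we reject H₀.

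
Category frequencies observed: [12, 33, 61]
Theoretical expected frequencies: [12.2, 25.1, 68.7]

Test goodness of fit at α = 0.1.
Chi-square goodness of fit test:
H₀: observed counts match expected distribution
H₁: observed counts differ from expected distribution
df = k - 1 = 2
χ² = Σ(O - E)²/E
   = (12 - 12.2)²/12.2 + (33 - 25.1)²/25.1 + (61 - 68.7)²/68.7
   = 0.003 + 2.486 + 0.863
   = 3.35
p-value = 0.1870

Since p-value > α = 0.1, we fail to reject H₀.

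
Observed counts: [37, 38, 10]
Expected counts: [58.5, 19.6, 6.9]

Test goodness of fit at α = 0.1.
Chi-square goodness of fit test:
H₀: observed counts match expected distribution
H₁: observed counts differ from expected distribution
df = k - 1 = 2
χ² = Σ(O - E)²/E
   = (37 - 58.5)²/58.5 + (38 - 19.6)²/19.6 + (10 - 6.9)²/6.9
   = 7.902 + 17.273 + 1.393
   = 26.57
p-value < 0.0001

Since p-value < α = 0.1, we reject H₀.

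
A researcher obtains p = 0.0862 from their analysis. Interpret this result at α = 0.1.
Since p = 0.0862 < α = 0.1, reject H₀.
There is sufficient evidence to reject the null hypothesis; the result is statistically significant at the 0.1 level.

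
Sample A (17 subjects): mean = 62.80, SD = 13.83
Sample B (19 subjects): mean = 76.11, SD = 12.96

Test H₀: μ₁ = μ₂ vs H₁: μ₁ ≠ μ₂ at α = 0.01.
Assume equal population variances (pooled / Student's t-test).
Student's two-sample t-test (equal variances):
H₀: μ₁ = μ₂
H₁: μ₁ ≠ μ₂
df = n₁ + n₂ - 2 = 34
Pooled variance s_p² = [(n₁-1)s₁² + (n₂-1)s₂²] / (n₁ + n₂ - 2) = [(16)(13.83²) + (18)(12.96²)] / 34 = 178.9297
SE = √(s_p²(1/n₁ + 1/n₂)) = √(178.9297 × (1/17 + 1/19)) = 4.4657
t = (x̄₁ - x̄₂) / SE = (62.80 - 76.11) / 4.4657 = -13.31 / 4.4657 = -2.980
p-value = 0.0053

Since p-value < α = 0.01, we reject H₀.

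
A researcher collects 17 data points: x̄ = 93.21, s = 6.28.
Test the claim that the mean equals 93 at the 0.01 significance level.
One-sample t-test:
H₀: μ = 93
H₁: μ ≠ 93
df = n - 1 = 16
t = (x̄ - μ₀) / (s/√n) = (93.21 - 93) / (6.28/√17) = 0.138
p-value = 0.8921

Since p-value > α = 0.01, we fail to reject H₀.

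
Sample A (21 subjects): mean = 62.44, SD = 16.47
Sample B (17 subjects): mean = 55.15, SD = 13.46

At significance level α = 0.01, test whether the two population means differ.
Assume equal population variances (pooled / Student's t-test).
Student's two-sample t-test (equal variances):
H₀: μ₁ = μ₂
H₁: μ₁ ≠ μ₂
df = n₁ + n₂ - 2 = 36
Pooled variance s_p² = [(n₁-1)s₁² + (n₂-1)s₂²] / (n₁ + n₂ - 2) = [(20)(16.47²) + (16)(13.46²)] / 36 = 231.2212
SE = √(s_p²(1/n₁ + 1/n₂)) = √(231.2212 × (1/21 + 1/17)) = 4.9610
t = (x̄₁ - x̄₂) / SE = (62.44 - 55.15) / 4.9610 = 7.29 / 4.9610 = 1.469
p-value = 0.1504

Since p-value > α = 0.01, we fail to reject H₀.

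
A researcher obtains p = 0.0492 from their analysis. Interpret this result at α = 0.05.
Since p = 0.0492 < α = 0.05, reject H₀.
There is sufficient evidence to reject the null hypothesis; the result is statistically significant at the 0.05 level.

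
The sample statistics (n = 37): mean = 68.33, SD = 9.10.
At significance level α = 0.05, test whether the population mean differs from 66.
One-sample t-test:
H₀: μ = 66
H₁: μ ≠ 66
df = n - 1 = 36
t = (x̄ - μ₀) / (s/√n) = (68.33 - 66) / (9.10/√37) = 1.557
p-value = 0.1281

Since p-value > α = 0.05, we fail to reject H₀.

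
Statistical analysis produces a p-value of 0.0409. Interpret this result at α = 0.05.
Since p = 0.0409 < α = 0.05, reject H₀.
There is sufficient evidence to reject the null hypothesis; the result is statistically significant at the 0.05 level.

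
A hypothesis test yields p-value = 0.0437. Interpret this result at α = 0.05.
Since p = 0.0437 < α = 0.05, reject H₀.
There is sufficient evidence to reject the null hypothesis; the result is statistically significant at the 0.05 level.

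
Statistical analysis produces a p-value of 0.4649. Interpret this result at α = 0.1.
Since p = 0.4649 > α = 0.1, fail to reject H₀.
There is insufficient evidence to reject the null hypothesis; the result is not statistically significant at the 0.1 level.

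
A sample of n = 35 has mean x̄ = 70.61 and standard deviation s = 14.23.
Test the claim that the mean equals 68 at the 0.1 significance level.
One-sample t-test:
H₀: μ = 68
H₁: μ ≠ 68
df = n - 1 = 34
t = (x̄ - μ₀) / (s/√n) = (70.61 - 68) / (14.23/√35) = 1.085
p-value = 0.2855

Since p-value > α = 0.1, we fail to reject H₀.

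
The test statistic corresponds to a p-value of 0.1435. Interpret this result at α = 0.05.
Since p = 0.1435 > α = 0.05, fail to reject H₀.
There is insufficient evidence to reject the null hypothesis; the result is not statistically significant at the 0.05 level.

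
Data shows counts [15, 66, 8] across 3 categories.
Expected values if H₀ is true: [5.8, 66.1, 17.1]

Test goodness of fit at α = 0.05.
Chi-square goodness of fit test:
H₀: observed counts match expected distribution
H₁: observed counts differ from expected distribution
df = k - 1 = 2
χ² = Σ(O - E)²/E
   = (15 - 5.8)²/5.8 + (66 - 66.1)²/66.1 + (8 - 17.1)²/17.1
   = 14.593 + 0.000 + 4.843
   = 19.44
p-value = 0.0001

Since p-value < α = 0.05, we reject H₀.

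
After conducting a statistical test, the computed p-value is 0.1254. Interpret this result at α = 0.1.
Since p = 0.1254 > α = 0.1, fail to reject H₀.
There is insufficient evidence to reject the null hypothesis; the result is not statistically significant at the 0.1 level.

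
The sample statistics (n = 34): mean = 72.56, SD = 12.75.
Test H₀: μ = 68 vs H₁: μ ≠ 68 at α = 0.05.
One-sample t-test:
H₀: μ = 68
H₁: μ ≠ 68
df = n - 1 = 33
t = (x̄ - μ₀) / (s/√n) = (72.56 - 68) / (12.75/√34) = 2.085
p-value = 0.0448

Since p-value < α = 0.05, we reject H₀.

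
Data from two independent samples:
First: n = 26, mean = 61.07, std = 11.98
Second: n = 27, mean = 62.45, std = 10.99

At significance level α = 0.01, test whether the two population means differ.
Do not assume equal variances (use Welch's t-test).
Welch's two-sample t-test:
H₀: μ₁ = μ₂
H₁: μ₁ ≠ μ₂
s₁²/n₁ = 11.98²/26 = 5.5200,  s₂²/n₂ = 10.99²/27 = 4.4733
SE = √(s₁²/n₁ + s₂²/n₂) = √(5.5200 + 4.4733) = 3.1612
df (Welch-Satterthwaite) = (s₁²/n₁ + s₂²/n₂)² / [(s₁²/n₁)²/(n₁-1) + (s₂²/n₂)²/(n₂-1)] ≈ 50.22
t = (x̄₁ - x̄₂) / SE = (61.07 - 62.45) / 3.1612 = -1.38 / 3.1612 = -0.437
p-value = 0.6643

Since p-value > α = 0.01, we fail to reject H₀.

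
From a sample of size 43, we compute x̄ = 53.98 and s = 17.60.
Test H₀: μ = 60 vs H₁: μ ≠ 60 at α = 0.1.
One-sample t-test:
H₀: μ = 60
H₁: μ ≠ 60
df = n - 1 = 42
t = (x̄ - μ₀) / (s/√n) = (53.98 - 60) / (17.60/√43) = -2.243
p-value = 0.0302

Since p-value < α = 0.1, we reject H₀.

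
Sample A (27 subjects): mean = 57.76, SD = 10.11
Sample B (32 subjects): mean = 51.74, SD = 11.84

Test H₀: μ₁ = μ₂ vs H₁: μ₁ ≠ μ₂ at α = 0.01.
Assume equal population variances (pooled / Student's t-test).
Student's two-sample t-test (equal variances):
H₀: μ₁ = μ₂
H₁: μ₁ ≠ μ₂
df = n₁ + n₂ - 2 = 57
Pooled variance s_p² = [(n₁-1)s₁² + (n₂-1)s₂²] / (n₁ + n₂ - 2) = [(26)(10.11²) + (31)(11.84²)] / 57 = 122.8644
SE = √(s_p²(1/n₁ + 1/n₂)) = √(122.8644 × (1/27 + 1/32)) = 2.8966
t = (x̄₁ - x̄₂) / SE = (57.76 - 51.74) / 2.8966 = 6.02 / 2.8966 = 2.078
p-value = 0.0422

Since p-value > α = 0.01, we fail to reject H₀.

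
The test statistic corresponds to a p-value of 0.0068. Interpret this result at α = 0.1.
Since p = 0.0068 < α = 0.1, reject H₀.
There is sufficient evidence to reject the null hypothesis; the result is statistically significant at the 0.1 level.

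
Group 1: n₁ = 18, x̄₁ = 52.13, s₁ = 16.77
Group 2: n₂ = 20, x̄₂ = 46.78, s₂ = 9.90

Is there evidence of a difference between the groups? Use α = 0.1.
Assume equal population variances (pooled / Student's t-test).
Student's two-sample t-test (equal variances):
H₀: μ₁ = μ₂
H₁: μ₁ ≠ μ₂
df = n₁ + n₂ - 2 = 36
Pooled variance s_p² = [(n₁-1)s₁² + (n₂-1)s₂²] / (n₁ + n₂ - 2) = [(17)(16.77²) + (19)(9.90²)] / 36 = 184.5319
SE = √(s_p²(1/n₁ + 1/n₂)) = √(184.5319 × (1/18 + 1/20)) = 4.4134
t = (x̄₁ - x̄₂) / SE = (52.13 - 46.78) / 4.4134 = 5.35 / 4.4134 = 1.212
p-value = 0.2333

Since p-value > α = 0.1, we fail to reject H₀.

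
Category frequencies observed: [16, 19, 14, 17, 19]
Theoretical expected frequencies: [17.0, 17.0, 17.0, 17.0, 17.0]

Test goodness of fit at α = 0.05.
Chi-square goodness of fit test:
H₀: observed counts match expected distribution
H₁: observed counts differ from expected distribution
df = k - 1 = 4
χ² = Σ(O - E)²/E
   = (16 - 17.0)²/17.0 + (19 - 17.0)²/17.0 + (14 - 17.0)²/17.0 + (17 - 17.0)²/17.0 + (19 - 17.0)²/17.0
   = 0.059 + 0.235 + 0.529 + 0.000 + 0.235
   = 1.06
p-value = 0.9007

Since p-value > α = 0.05, we fail to reject H₀.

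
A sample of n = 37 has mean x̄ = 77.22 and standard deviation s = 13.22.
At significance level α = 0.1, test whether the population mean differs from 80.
One-sample t-test:
H₀: μ = 80
H₁: μ ≠ 80
df = n - 1 = 36
t = (x̄ - μ₀) / (s/√n) = (77.22 - 80) / (13.22/√37) = -1.279
p-value = 0.2090

Since p-value > α = 0.1, we fail to reject H₀.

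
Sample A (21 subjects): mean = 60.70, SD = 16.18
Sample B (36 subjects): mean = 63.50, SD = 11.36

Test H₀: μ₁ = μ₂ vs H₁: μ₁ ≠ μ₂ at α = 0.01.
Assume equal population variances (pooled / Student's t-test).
Student's two-sample t-test (equal variances):
H₀: μ₁ = μ₂
H₁: μ₁ ≠ μ₂
df = n₁ + n₂ - 2 = 55
Pooled variance s_p² = [(n₁-1)s₁² + (n₂-1)s₂²] / (n₁ + n₂ - 2) = [(20)(16.18²) + (35)(11.36²)] / 55 = 177.3197
SE = √(s_p²(1/n₁ + 1/n₂)) = √(177.3197 × (1/21 + 1/36)) = 3.6564
t = (x̄₁ - x̄₂) / SE = (60.70 - 63.50) / 3.6564 = -2.80 / 3.6564 = -0.766
p-value = 0.4471

Since p-value > α = 0.01, we fail to reject H₀.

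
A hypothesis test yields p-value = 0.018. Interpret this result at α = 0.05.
Since p = 0.018 < α = 0.05, reject H₀.
There is sufficient evidence to reject the null hypothesis; the result is statistically significant at the 0.05 level.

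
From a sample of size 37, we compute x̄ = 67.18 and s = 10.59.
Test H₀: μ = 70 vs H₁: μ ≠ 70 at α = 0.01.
One-sample t-test:
H₀: μ = 70
H₁: μ ≠ 70
df = n - 1 = 36
t = (x̄ - μ₀) / (s/√n) = (67.18 - 70) / (10.59/√37) = -1.620
p-value = 0.1140

Since p-value > α = 0.01, we fail to reject H₀.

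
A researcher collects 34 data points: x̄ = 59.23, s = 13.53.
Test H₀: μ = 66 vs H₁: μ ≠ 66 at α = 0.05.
One-sample t-test:
H₀: μ = 66
H₁: μ ≠ 66
df = n - 1 = 33
t = (x̄ - μ₀) / (s/√n) = (59.23 - 66) / (13.53/√34) = -2.918
p-value = 0.0063

Since p-value < α = 0.05, we reject H₀.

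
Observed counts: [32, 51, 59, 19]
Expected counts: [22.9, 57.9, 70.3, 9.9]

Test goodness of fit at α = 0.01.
Chi-square goodness of fit test:
H₀: observed counts match expected distribution
H₁: observed counts differ from expected distribution
df = k - 1 = 3
χ² = Σ(O - E)²/E
   = (32 - 22.9)²/22.9 + (51 - 57.9)²/57.9 + (59 - 70.3)²/70.3 + (19 - 9.9)²/9.9
   = 3.616 + 0.822 + 1.816 + 8.365
   = 14.62
p-value = 0.0022

Since p-value < α = 0.01, we reject H₀.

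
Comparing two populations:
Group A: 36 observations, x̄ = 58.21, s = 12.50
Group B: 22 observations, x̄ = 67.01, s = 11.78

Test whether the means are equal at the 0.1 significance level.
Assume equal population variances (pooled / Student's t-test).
Student's two-sample t-test (equal variances):
H₀: μ₁ = μ₂
H₁: μ₁ ≠ μ₂
df = n₁ + n₂ - 2 = 56
Pooled variance s_p² = [(n₁-1)s₁² + (n₂-1)s₂²] / (n₁ + n₂ - 2) = [(35)(12.50²) + (21)(11.78²)] / 56 = 149.6944
SE = √(s_p²(1/n₁ + 1/n₂)) = √(149.6944 × (1/36 + 1/22)) = 3.3110
t = (x̄₁ - x̄₂) / SE = (58.21 - 67.01) / 3.3110 = -8.80 / 3.3110 = -2.658
p-value = 0.0102

Since p-value < α = 0.1, we reject H₀.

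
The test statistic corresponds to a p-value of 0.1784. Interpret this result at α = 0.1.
Since p = 0.1784 > α = 0.1, fail to reject H₀.
There is insufficient evidence to reject the null hypothesis; the result is not statistically significant at the 0.1 level.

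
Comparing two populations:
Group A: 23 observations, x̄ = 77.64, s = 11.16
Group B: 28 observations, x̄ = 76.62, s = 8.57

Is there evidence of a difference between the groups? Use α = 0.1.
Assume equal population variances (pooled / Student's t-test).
Student's two-sample t-test (equal variances):
H₀: μ₁ = μ₂
H₁: μ₁ ≠ μ₂
df = n₁ + n₂ - 2 = 49
Pooled variance s_p² = [(n₁-1)s₁² + (n₂-1)s₂²] / (n₁ + n₂ - 2) = [(22)(11.16²) + (27)(8.57²)] / 49 = 96.3881
SE = √(s_p²(1/n₁ + 1/n₂)) = √(96.3881 × (1/23 + 1/28)) = 2.7628
t = (x̄₁ - x̄₂) / SE = (77.64 - 76.62) / 2.7628 = 1.02 / 2.7628 = 0.369
p-value = 0.7136

Since p-value > α = 0.1, we fail to reject H₀.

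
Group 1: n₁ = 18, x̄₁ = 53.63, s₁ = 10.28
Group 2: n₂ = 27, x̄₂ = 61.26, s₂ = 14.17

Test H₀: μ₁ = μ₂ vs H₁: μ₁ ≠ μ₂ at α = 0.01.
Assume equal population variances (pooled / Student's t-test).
Student's two-sample t-test (equal variances):
H₀: μ₁ = μ₂
H₁: μ₁ ≠ μ₂
df = n₁ + n₂ - 2 = 43
Pooled variance s_p² = [(n₁-1)s₁² + (n₂-1)s₂²] / (n₁ + n₂ - 2) = [(17)(10.28²) + (26)(14.17²)] / 43 = 163.1871
SE = √(s_p²(1/n₁ + 1/n₂)) = √(163.1871 × (1/18 + 1/27)) = 3.8871
t = (x̄₁ - x̄₂) / SE = (53.63 - 61.26) / 3.8871 = -7.63 / 3.8871 = -1.963
p-value = 0.0562

Since p-value > α = 0.01, we fail to reject H₀.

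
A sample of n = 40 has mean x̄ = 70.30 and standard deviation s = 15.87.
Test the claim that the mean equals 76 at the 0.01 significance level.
One-sample t-test:
H₀: μ = 76
H₁: μ ≠ 76
df = n - 1 = 39
t = (x̄ - μ₀) / (s/√n) = (70.30 - 76) / (15.87/√40) = -2.272
p-value = 0.0287

Since p-value > α = 0.01, we fail to reject H₀.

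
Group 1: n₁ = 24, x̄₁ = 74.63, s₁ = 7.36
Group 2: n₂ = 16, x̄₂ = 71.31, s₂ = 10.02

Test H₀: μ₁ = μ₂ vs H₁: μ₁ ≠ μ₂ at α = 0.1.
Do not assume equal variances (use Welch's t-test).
Welch's two-sample t-test:
H₀: μ₁ = μ₂
H₁: μ₁ ≠ μ₂
s₁²/n₁ = 7.36²/24 = 2.2571,  s₂²/n₂ = 10.02²/16 = 6.2750
SE = √(s₁²/n₁ + s₂²/n₂) = √(2.2571 + 6.2750) = 2.9210
df (Welch-Satterthwaite) = (s₁²/n₁ + s₂²/n₂)² / [(s₁²/n₁)²/(n₁-1) + (s₂²/n₂)²/(n₂-1)] ≈ 25.57
t = (x̄₁ - x̄₂) / SE = (74.63 - 71.31) / 2.9210 = 3.32 / 2.9210 = 1.137
p-value = 0.2662

Since p-value > α = 0.1, we fail to reject H₀.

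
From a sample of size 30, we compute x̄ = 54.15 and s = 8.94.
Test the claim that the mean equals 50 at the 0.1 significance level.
One-sample t-test:
H₀: μ = 50
H₁: μ ≠ 50
df = n - 1 = 29
t = (x̄ - μ₀) / (s/√n) = (54.15 - 50) / (8.94/√30) = 2.543
p-value = 0.0166

Since p-value < α = 0.1, we reject H₀.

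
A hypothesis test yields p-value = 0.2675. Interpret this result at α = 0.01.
Since p = 0.2675 > α = 0.01, fail to reject H₀.
There is insufficient evidence to reject the null hypothesis; the result is not statistically significant at the 0.01 level.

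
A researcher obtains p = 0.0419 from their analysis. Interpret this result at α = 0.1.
Since p = 0.0419 < α = 0.1, reject H₀.
There is sufficient evidence to reject the null hypothesis; the result is statistically significant at the 0.1 level.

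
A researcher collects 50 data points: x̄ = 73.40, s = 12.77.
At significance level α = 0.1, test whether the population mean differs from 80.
One-sample t-test:
H₀: μ = 80
H₁: μ ≠ 80
df = n - 1 = 49
t = (x̄ - μ₀) / (s/√n) = (73.40 - 80) / (12.77/√50) = -3.655
p-value = 0.0006

Since p-value < α = 0.1, we reject H₀.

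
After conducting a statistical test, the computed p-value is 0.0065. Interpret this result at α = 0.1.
Since p = 0.0065 < α = 0.1, reject H₀.
There is sufficient evidence to reject the null hypothesis; the result is statistically significant at the 0.1 level.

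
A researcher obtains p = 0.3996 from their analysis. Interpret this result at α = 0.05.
Since p = 0.3996 > α = 0.05, fail to reject H₀.
There is insufficient evidence to reject the null hypothesis; the result is not statistically significant at the 0.05 level.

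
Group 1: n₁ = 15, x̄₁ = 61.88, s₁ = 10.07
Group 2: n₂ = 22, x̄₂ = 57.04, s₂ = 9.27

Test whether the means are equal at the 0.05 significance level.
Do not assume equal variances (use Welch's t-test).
Welch's two-sample t-test:
H₀: μ₁ = μ₂
H₁: μ₁ ≠ μ₂
s₁²/n₁ = 10.07²/15 = 6.7603,  s₂²/n₂ = 9.27²/22 = 3.9060
SE = √(s₁²/n₁ + s₂²/n₂) = √(6.7603 + 3.9060) = 3.2659
df (Welch-Satterthwaite) = (s₁²/n₁ + s₂²/n₂)² / [(s₁²/n₁)²/(n₁-1) + (s₂²/n₂)²/(n₂-1)] ≈ 28.51
t = (x̄₁ - x̄₂) / SE = (61.88 - 57.04) / 3.2659 = 4.84 / 3.2659 = 1.482
p-value = 0.1493

Since p-value > α = 0.05, we fail to reject H₀.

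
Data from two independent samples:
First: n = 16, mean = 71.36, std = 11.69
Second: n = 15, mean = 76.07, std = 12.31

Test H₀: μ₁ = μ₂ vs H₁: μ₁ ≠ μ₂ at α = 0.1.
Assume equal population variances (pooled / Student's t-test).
Student's two-sample t-test (equal variances):
H₀: μ₁ = μ₂
H₁: μ₁ ≠ μ₂
df = n₁ + n₂ - 2 = 29
Pooled variance s_p² = [(n₁-1)s₁² + (n₂-1)s₂²] / (n₁ + n₂ - 2) = [(15)(11.69²) + (14)(12.31²)] / 29 = 143.8395
SE = √(s_p²(1/n₁ + 1/n₂)) = √(143.8395 × (1/16 + 1/15)) = 4.3104
t = (x̄₁ - x̄₂) / SE = (71.36 - 76.07) / 4.3104 = -4.71 / 4.3104 = -1.093
p-value = 0.2835

Since p-value > α = 0.1, we fail to reject H₀.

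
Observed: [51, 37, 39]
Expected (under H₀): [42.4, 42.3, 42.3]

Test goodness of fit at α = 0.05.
Chi-square goodness of fit test:
H₀: observed counts match expected distribution
H₁: observed counts differ from expected distribution
df = k - 1 = 2
χ² = Σ(O - E)²/E
   = (51 - 42.4)²/42.4 + (37 - 42.3)²/42.3 + (39 - 42.3)²/42.3
   = 1.744 + 0.664 + 0.257
   = 2.67
p-value = 0.2637

Since p-value > α = 0.05, we fail to reject H₀.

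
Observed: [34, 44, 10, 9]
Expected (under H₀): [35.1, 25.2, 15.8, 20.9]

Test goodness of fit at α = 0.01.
Chi-square goodness of fit test:
H₀: observed counts match expected distribution
H₁: observed counts differ from expected distribution
df = k - 1 = 3
χ² = Σ(O - E)²/E
   = (34 - 35.1)²/35.1 + (44 - 25.2)²/25.2 + (10 - 15.8)²/15.8 + (9 - 20.9)²/20.9
   = 0.034 + 14.025 + 2.129 + 6.776
   = 22.96
p-value < 0.0001

Since p-value < α = 0.01, we reject H₀.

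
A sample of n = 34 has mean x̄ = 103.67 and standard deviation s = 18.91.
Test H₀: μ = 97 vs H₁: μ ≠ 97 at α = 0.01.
One-sample t-test:
H₀: μ = 97
H₁: μ ≠ 97
df = n - 1 = 33
t = (x̄ - μ₀) / (s/√n) = (103.67 - 97) / (18.91/√34) = 2.057
p-value = 0.0477

Since p-value > α = 0.01, we fail to reject H₀.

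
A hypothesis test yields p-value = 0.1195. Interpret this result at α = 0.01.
Since p = 0.1195 > α = 0.01, fail to reject H₀.
There is insufficient evidence to reject the null hypothesis; the result is not statistically significant at the 0.01 level.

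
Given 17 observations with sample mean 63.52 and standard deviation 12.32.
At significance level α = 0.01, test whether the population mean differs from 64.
One-sample t-test:
H₀: μ = 64
H₁: μ ≠ 64
df = n - 1 = 16
t = (x̄ - μ₀) / (s/√n) = (63.52 - 64) / (12.32/√17) = -0.161
p-value = 0.8744

Since p-value > α = 0.01, we fail to reject H₀.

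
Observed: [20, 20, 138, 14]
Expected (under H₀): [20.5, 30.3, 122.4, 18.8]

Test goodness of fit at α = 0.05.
Chi-square goodness of fit test:
H₀: observed counts match expected distribution
H₁: observed counts differ from expected distribution
df = k - 1 = 3
χ² = Σ(O - E)²/E
   = (20 - 20.5)²/20.5 + (20 - 30.3)²/30.3 + (138 - 122.4)²/122.4 + (14 - 18.8)²/18.8
   = 0.012 + 3.501 + 1.988 + 1.226
   = 6.73
p-value = 0.0811

Since p-value > α = 0.05, we fail to reject H₀.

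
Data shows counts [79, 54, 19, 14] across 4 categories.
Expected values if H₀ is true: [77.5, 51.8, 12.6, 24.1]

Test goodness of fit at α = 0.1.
Chi-square goodness of fit test:
H₀: observed counts match expected distribution
H₁: observed counts differ from expected distribution
df = k - 1 = 3
χ² = Σ(O - E)²/E
   = (79 - 77.5)²/77.5 + (54 - 51.8)²/51.8 + (19 - 12.6)²/12.6 + (14 - 24.1)²/24.1
   = 0.029 + 0.093 + 3.251 + 4.233
   = 7.61
p-value = 0.0549

Since p-value < α = 0.1, we reject H₀.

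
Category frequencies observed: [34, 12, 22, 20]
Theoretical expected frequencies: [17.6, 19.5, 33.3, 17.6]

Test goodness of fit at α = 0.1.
Chi-square goodness of fit test:
H₀: observed counts match expected distribution
H₁: observed counts differ from expected distribution
df = k - 1 = 3
χ² = Σ(O - E)²/E
   = (34 - 17.6)²/17.6 + (12 - 19.5)²/19.5 + (22 - 33.3)²/33.3 + (20 - 17.6)²/17.6
   = 15.282 + 2.885 + 3.835 + 0.327
   = 22.33
p-value = 0.0001

Since p-value < α = 0.1, we reject H₀.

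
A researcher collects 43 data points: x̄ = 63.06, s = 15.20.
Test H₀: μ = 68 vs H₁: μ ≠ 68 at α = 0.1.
One-sample t-test:
H₀: μ = 68
H₁: μ ≠ 68
df = n - 1 = 42
t = (x̄ - μ₀) / (s/√n) = (63.06 - 68) / (15.20/√43) = -2.131
p-value = 0.0390

Since p-value < α = 0.1, we reject H₀.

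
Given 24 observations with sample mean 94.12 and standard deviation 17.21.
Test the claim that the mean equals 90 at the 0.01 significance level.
One-sample t-test:
H₀: μ = 90
H₁: μ ≠ 90
df = n - 1 = 23
t = (x̄ - μ₀) / (s/√n) = (94.12 - 90) / (17.21/√24) = 1.173
p-value = 0.2529

Since p-value > α = 0.01, we fail to reject H₀.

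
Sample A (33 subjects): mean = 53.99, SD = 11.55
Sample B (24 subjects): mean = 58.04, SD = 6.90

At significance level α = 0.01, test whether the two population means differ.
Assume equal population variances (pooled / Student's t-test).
Student's two-sample t-test (equal variances):
H₀: μ₁ = μ₂
H₁: μ₁ ≠ μ₂
df = n₁ + n₂ - 2 = 55
Pooled variance s_p² = [(n₁-1)s₁² + (n₂-1)s₂²] / (n₁ + n₂ - 2) = [(32)(11.55²) + (23)(6.90²)] / 55 = 97.5256
SE = √(s_p²(1/n₁ + 1/n₂)) = √(97.5256 × (1/33 + 1/24)) = 2.6493
t = (x̄₁ - x̄₂) / SE = (53.99 - 58.04) / 2.6493 = -4.05 / 2.6493 = -1.529
p-value = 0.1321

Since p-value > α = 0.01, we fail to reject H₀.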